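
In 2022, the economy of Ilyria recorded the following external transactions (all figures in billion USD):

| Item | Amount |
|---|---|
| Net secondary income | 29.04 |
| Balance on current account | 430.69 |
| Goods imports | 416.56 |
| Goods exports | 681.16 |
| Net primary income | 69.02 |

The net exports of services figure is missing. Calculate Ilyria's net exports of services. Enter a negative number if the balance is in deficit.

Current account = goods balance + services balance + net primary income + net secondary income
Sum of the known components = 362.66
Net exports of services = CA - (known components) = 430.69 - 362.66 = 68.03

68.03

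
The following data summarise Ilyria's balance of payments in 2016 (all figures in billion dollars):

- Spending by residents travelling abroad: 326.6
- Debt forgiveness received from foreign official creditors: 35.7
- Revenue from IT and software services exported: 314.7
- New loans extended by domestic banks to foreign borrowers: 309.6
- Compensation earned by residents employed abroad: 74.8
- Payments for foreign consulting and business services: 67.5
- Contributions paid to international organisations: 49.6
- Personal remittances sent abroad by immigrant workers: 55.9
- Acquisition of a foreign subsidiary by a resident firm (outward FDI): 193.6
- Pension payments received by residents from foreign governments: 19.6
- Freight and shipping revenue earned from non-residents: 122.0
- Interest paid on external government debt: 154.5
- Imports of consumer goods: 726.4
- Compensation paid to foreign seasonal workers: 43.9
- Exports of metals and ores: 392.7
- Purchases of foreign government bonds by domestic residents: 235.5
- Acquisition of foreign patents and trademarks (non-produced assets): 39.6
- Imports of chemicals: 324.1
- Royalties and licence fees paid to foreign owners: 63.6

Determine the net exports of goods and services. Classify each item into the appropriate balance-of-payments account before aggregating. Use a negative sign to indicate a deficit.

Goods: -324.1 - 726.4 + 392.7 = -657.8
Services: 122.0 - 63.6 - 67.5 - 326.6 + 314.7 = -21.0
Trade balance = -657.8 + (-21.0) = -678.8
(Excluded from the trade balance — capital account: debt forgiveness received from foreign official creditors 35.7, acquisition of foreign patents and trademarks (non-produced assets) 39.6; financial account: new loans extended by domestic banks to foreign borrowers 309.6, acquisition of a foreign subsidiary by a resident firm (outward FDI) 193.6, purchases of foreign government bonds by domestic residents 235.5; primary income: compensation earned by residents employed abroad 74.8, interest paid on external government debt 154.5, compensation paid to foreign seasonal workers 43.9; secondary income: contributions paid to international organisations 49.6, personal remittances sent abroad by immigrant workers 55.9, pension payments received by residents from foreign governments 19.6.)

-678.8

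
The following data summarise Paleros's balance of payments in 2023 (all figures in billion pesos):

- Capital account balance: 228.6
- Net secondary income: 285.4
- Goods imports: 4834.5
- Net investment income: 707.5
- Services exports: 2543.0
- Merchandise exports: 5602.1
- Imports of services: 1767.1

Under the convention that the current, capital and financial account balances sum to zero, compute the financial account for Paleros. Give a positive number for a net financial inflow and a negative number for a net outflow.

Goods balance = 5602.1 - 4834.5 = 767.6
Services balance = 2543.0 - 1767.1 = 775.9
Trade balance (goods + services) = 767.6 + 775.9 = 1543.5
Net primary income = 707.5
Net secondary income = 285.4
Current account = 1543.5 + 707.5 + 285.4 = 2536.4
Financial account = -(2536.4 + 228.6) = -2765.0

-2765.0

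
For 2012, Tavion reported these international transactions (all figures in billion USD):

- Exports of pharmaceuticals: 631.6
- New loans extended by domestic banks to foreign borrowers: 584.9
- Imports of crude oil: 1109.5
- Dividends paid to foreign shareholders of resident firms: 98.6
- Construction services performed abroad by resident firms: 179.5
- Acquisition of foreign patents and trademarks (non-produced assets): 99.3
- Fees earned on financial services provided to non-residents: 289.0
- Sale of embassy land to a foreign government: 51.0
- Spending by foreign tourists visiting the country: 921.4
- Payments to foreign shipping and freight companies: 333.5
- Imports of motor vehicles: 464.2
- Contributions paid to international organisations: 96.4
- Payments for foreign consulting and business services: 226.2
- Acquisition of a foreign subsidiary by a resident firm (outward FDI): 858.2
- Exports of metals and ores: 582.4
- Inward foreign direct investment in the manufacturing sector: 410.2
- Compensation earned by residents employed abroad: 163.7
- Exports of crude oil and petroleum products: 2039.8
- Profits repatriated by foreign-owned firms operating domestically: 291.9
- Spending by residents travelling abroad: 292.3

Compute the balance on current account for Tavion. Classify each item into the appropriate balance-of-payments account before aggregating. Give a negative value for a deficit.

Goods: -464.2 + 631.6 - 1109.5 + 582.4 + 2039.8 = 1680.1
Services: 289.0 - 292.3 - 333.5 - 226.2 + 179.5 + 921.4 = 537.9
Primary income: -98.6 + 163.7 - 291.9 = -226.8
Secondary income: -96.4
Current account = 1680.1 + 537.9 + (-226.8) + (-96.4) = 1894.8
(Excluded from the current account — financial account: new loans extended by domestic banks to foreign borrowers 584.9, acquisition of a foreign subsidiary by a resident firm (outward FDI) 858.2, inward foreign direct investment in the manufacturing sector 410.2; capital account: acquisition of foreign patents and trademarks (non-produced assets) 99.3, sale of embassy land to a foreign government 51.0.)

1894.8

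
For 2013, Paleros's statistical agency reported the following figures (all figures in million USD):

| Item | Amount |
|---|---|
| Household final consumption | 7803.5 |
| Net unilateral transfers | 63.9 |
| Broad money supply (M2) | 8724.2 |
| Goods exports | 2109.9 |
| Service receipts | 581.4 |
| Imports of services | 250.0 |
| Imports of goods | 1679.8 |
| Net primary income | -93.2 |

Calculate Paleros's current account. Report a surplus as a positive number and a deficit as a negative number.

732.2

Goods balance = 2109.9 - 1679.8 = 430.1
Services balance = 581.4 - 250.0 = 331.4
Trade balance (goods + services) = 430.1 + 331.4 = 761.5
Net primary income = -93.2
Net secondary income = 63.9
Current account = 761.5 + (-93.2) + 63.9 = 732.2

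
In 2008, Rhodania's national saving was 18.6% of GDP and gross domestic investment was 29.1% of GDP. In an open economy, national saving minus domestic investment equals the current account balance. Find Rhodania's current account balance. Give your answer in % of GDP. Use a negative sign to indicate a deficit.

-10.5

S - I = CA (net lending to the rest of the world).
CA = S - I = 18.6 - 29.1 = -10.5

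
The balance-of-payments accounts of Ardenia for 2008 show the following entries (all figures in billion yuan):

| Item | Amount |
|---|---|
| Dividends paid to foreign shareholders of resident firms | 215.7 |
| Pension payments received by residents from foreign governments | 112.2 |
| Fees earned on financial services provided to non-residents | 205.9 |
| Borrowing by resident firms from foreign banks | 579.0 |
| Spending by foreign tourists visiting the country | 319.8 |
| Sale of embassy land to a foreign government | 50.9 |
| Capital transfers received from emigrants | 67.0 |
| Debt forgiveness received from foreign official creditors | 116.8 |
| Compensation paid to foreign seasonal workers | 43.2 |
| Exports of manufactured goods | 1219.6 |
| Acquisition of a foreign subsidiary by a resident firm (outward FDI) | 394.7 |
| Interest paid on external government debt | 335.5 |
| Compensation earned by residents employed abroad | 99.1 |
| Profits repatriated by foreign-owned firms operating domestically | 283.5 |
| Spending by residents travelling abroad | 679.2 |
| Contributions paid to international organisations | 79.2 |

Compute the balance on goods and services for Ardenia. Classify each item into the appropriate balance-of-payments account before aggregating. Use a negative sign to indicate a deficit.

1066.1

Goods: 1219.6
Services: -679.2 + 205.9 + 319.8 = -153.5
Trade balance = 1219.6 + (-153.5) = 1066.1
(Excluded from the trade balance — primary income: dividends paid to foreign shareholders of resident firms 215.7, compensation paid to foreign seasonal workers 43.2, interest paid on external government debt 335.5, compensation earned by residents employed abroad 99.1, profits repatriated by foreign-owned firms operating domestically 283.5; secondary income: pension payments received by residents from foreign governments 112.2, contributions paid to international organisations 79.2; financial account: borrowing by resident firms from foreign banks 579.0, acquisition of a foreign subsidiary by a resident firm (outward FDI) 394.7; capital account: sale of embassy land to a foreign government 50.9, capital transfers received from emigrants 67.0, debt forgiveness received from foreign official creditors 116.8.)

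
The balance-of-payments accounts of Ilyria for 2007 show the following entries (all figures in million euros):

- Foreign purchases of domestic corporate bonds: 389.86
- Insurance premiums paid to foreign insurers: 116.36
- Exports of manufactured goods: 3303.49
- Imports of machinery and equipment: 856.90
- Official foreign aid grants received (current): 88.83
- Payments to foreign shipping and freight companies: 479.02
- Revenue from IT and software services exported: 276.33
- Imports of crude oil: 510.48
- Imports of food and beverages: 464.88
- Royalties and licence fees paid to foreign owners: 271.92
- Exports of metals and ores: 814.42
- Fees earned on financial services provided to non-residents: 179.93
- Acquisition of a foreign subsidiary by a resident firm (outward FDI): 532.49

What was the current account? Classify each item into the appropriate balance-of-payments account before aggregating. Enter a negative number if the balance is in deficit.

1963.44

Goods: -856.90 + 814.42 - 510.48 - 464.88 + 3303.49 = 2285.65
Services: -271.92 - 479.02 + 276.33 + 179.93 - 116.36 = -411.04
Secondary income: 88.83
Current account = 2285.65 + (-411.04) + 88.83 = 1963.44
(Excluded from the current account — financial account: foreign purchases of domestic corporate bonds 389.86, acquisition of a foreign subsidiary by a resident firm (outward FDI) 532.49.)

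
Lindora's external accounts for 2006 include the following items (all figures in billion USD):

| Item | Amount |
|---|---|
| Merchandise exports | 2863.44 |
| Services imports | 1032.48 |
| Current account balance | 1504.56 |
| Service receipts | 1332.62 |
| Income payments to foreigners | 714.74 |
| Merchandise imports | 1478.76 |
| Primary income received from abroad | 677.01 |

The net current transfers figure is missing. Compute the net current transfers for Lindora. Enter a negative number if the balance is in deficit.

Current account = goods balance + services balance + net primary income + net secondary income
Sum of the known components = 1647.09
Net current transfers = CA - (known components) = 1504.56 - 1647.09 = -142.53

-142.53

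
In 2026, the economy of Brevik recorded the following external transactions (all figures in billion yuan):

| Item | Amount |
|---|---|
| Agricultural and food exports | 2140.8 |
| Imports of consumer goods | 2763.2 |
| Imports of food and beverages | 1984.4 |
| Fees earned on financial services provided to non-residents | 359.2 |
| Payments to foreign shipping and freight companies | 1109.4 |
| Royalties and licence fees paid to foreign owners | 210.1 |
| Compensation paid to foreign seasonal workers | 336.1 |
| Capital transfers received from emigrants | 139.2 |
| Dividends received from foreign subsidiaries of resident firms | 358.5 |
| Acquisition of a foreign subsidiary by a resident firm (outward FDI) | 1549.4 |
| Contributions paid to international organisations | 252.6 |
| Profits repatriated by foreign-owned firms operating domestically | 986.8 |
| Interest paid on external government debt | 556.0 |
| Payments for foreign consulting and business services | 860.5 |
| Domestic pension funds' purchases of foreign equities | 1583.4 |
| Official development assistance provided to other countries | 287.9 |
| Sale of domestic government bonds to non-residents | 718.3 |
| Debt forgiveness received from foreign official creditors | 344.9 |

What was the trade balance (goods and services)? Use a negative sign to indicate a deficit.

Goods: -1984.4 - 2763.2 + 2140.8 = -2606.8
Services: -1109.4 - 860.5 + 359.2 - 210.1 = -1820.8
Trade balance = -2606.8 + (-1820.8) = -4427.6
(Excluded from the trade balance — primary income: compensation paid to foreign seasonal workers 336.1, dividends received from foreign subsidiaries of resident firms 358.5, profits repatriated by foreign-owned firms operating domestically 986.8, interest paid on external government debt 556.0; capital account: capital transfers received from emigrants 139.2, debt forgiveness received from foreign official creditors 344.9; financial account: acquisition of a foreign subsidiary by a resident firm (outward FDI) 1549.4, domestic pension funds' purchases of foreign equities 1583.4, sale of domestic government bonds to non-residents 718.3; secondary income: contributions paid to international organisations 252.6, official development assistance provided to other countries 287.9.)

-4427.6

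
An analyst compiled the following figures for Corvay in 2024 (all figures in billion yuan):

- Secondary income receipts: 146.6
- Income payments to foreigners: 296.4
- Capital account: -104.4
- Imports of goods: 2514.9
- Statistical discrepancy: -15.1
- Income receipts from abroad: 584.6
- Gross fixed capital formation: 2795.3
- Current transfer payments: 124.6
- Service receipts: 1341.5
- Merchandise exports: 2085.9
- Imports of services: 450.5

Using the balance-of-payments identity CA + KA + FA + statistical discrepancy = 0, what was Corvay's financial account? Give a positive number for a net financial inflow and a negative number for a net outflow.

Goods balance = 2085.9 - 2514.9 = -429.0
Services balance = 1341.5 - 450.5 = 891.0
Trade balance (goods + services) = -429.0 + 891.0 = 462.0
Net primary income = 584.6 - 296.4 = 288.2
Net secondary income = 146.6 - 124.6 = 22.0
Current account = 462.0 + 288.2 + 22.0 = 772.2
Financial account = -(772.2 + (-104.4) + (-15.1)) = -652.7

-652.7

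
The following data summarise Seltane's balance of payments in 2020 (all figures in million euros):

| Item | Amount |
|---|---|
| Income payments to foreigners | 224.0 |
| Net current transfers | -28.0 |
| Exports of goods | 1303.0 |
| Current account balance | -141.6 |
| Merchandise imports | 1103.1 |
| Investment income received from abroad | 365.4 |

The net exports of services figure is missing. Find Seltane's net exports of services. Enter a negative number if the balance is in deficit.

-454.9

Current account = goods balance + services balance + net primary income + net secondary income
Sum of the known components = 313.3
Net exports of services = CA - (known components) = -141.6 - 313.3 = -454.9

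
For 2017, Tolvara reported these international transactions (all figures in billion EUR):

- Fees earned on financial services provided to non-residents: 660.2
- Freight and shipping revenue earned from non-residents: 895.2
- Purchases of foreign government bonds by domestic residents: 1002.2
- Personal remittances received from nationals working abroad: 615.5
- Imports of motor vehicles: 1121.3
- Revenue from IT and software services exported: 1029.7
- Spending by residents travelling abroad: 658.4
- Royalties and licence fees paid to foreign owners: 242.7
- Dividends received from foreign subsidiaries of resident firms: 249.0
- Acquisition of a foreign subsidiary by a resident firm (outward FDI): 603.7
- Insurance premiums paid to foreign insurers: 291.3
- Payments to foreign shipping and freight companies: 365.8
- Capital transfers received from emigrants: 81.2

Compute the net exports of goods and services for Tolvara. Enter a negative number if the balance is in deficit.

Goods: -1121.3
Services: -242.7 - 291.3 - 365.8 + 660.2 - 658.4 + 1029.7 + 895.2 = 1026.9
Trade balance = -1121.3 + 1026.9 = -94.4
(Excluded from the trade balance — financial account: purchases of foreign government bonds by domestic residents 1002.2, acquisition of a foreign subsidiary by a resident firm (outward FDI) 603.7; secondary income: personal remittances received from nationals working abroad 615.5; primary income: dividends received from foreign subsidiaries of resident firms 249.0; capital account: capital transfers received from emigrants 81.2.)

-94.4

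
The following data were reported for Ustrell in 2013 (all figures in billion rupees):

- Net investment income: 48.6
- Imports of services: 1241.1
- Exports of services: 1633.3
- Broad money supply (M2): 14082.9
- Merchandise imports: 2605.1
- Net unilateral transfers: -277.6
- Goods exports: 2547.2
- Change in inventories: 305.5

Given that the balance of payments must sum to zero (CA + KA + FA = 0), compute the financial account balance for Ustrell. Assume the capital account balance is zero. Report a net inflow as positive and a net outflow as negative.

-105.3

Goods balance = 2547.2 - 2605.1 = -57.9
Services balance = 1633.3 - 1241.1 = 392.2
Trade balance (goods + services) = -57.9 + 392.2 = 334.3
Net primary income = 48.6
Net secondary income = -277.6
Current account = 334.3 + 48.6 + (-277.6) = 105.3
Financial account = -(105.3) = -105.3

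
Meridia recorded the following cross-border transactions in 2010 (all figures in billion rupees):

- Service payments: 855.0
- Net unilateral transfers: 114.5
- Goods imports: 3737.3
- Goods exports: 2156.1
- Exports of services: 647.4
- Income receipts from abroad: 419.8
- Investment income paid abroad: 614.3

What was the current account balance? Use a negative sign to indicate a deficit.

-1868.8

Goods balance = 2156.1 - 3737.3 = -1581.2
Services balance = 647.4 - 855.0 = -207.6
Trade balance (goods + services) = -1581.2 + (-207.6) = -1788.8
Net primary income = 419.8 - 614.3 = -194.5
Net secondary income = 114.5
Current account = -1788.8 + (-194.5) + 114.5 = -1868.8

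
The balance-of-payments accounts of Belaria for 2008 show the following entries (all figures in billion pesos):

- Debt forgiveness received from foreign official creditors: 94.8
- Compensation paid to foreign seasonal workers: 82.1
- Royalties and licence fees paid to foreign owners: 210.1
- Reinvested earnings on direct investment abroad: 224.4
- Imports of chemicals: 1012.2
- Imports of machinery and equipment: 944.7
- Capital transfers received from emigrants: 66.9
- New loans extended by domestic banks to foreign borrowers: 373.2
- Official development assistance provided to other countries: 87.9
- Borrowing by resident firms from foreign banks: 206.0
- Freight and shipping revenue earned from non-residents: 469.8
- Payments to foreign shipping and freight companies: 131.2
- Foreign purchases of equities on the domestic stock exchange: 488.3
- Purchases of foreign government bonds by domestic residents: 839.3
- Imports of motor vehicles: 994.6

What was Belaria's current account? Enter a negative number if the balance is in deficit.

-2768.6

Goods: -944.7 - 994.6 - 1012.2 = -2951.5
Services: -131.2 - 210.1 + 469.8 = 128.5
Primary income: -82.1 + 224.4 = 142.3
Secondary income: -87.9
Current account = (-2951.5) + 128.5 + 142.3 + (-87.9) = -2768.6
(Excluded from the current account — capital account: debt forgiveness received from foreign official creditors 94.8, capital transfers received from emigrants 66.9; financial account: new loans extended by domestic banks to foreign borrowers 373.2, borrowing by resident firms from foreign banks 206.0, foreign purchases of equities on the domestic stock exchange 488.3, purchases of foreign government bonds by domestic residents 839.3.)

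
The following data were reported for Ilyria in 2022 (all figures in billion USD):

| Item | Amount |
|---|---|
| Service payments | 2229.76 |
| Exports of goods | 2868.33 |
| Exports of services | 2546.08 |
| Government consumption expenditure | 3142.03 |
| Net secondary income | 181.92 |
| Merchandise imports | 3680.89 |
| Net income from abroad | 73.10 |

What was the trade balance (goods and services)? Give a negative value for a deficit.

Goods balance = 2868.33 - 3680.89 = -812.56
Services balance = 2546.08 - 2229.76 = 316.32
Trade balance (goods + services) = -812.56 + 316.32 = -496.24

-496.24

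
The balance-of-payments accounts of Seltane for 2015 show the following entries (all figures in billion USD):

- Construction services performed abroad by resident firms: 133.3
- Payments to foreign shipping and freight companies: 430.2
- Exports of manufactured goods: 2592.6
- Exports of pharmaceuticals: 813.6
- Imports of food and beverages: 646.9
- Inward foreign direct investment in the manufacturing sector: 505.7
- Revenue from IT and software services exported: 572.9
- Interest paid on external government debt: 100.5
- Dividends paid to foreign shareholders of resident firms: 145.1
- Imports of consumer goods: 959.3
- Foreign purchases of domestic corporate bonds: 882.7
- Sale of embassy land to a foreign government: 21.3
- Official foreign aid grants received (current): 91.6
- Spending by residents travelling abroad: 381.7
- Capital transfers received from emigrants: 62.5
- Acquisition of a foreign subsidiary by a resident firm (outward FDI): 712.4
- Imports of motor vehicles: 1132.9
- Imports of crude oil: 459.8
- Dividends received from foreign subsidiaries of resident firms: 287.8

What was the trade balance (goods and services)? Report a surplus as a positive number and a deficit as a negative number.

101.6

Goods: 813.6 - 1132.9 - 459.8 - 959.3 + 2592.6 - 646.9 = 207.3
Services: -430.2 + 572.9 + 133.3 - 381.7 = -105.7
Trade balance = 207.3 + (-105.7) = 101.6
(Excluded from the trade balance — financial account: inward foreign direct investment in the manufacturing sector 505.7, foreign purchases of domestic corporate bonds 882.7, acquisition of a foreign subsidiary by a resident firm (outward FDI) 712.4; primary income: interest paid on external government debt 100.5, dividends paid to foreign shareholders of resident firms 145.1, dividends received from foreign subsidiaries of resident firms 287.8; capital account: sale of embassy land to a foreign government 21.3, capital transfers received from emigrants 62.5; secondary income: official foreign aid grants received (current) 91.6.)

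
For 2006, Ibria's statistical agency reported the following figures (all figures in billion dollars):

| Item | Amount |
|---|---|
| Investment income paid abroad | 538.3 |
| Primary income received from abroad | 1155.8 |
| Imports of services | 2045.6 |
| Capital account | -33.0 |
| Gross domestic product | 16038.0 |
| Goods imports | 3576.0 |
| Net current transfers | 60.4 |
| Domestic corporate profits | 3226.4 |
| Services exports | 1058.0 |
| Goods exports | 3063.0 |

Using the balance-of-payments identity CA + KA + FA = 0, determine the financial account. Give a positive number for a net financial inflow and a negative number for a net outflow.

Goods balance = 3063.0 - 3576.0 = -513.0
Services balance = 1058.0 - 2045.6 = -987.6
Trade balance (goods + services) = -513.0 + (-987.6) = -1500.6
Net primary income = 1155.8 - 538.3 = 617.5
Net secondary income = 60.4
Current account = -1500.6 + 617.5 + 60.4 = -822.7
Financial account = -(-822.7 + (-33.0)) = 855.7

855.7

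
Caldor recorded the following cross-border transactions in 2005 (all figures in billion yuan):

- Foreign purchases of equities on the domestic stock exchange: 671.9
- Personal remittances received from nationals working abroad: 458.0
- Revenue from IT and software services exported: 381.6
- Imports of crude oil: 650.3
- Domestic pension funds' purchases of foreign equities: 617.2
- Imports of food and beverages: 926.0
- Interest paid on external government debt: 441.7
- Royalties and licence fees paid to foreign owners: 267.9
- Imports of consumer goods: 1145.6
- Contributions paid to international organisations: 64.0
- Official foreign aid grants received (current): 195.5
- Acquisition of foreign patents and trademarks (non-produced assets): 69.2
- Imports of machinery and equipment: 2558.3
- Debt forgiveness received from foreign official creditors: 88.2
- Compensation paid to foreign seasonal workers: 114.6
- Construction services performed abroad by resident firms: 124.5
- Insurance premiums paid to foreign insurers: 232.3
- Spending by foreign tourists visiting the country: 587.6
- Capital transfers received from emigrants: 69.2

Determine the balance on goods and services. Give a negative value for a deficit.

Goods: -1145.6 - 926.0 - 650.3 - 2558.3 = -5280.2
Services: 124.5 + 381.6 - 232.3 - 267.9 + 587.6 = 593.5
Trade balance = -5280.2 + 593.5 = -4686.7
(Excluded from the trade balance — financial account: foreign purchases of equities on the domestic stock exchange 671.9, domestic pension funds' purchases of foreign equities 617.2; secondary income: personal remittances received from nationals working abroad 458.0, contributions paid to international organisations 64.0, official foreign aid grants received (current) 195.5; primary income: interest paid on external government debt 441.7, compensation paid to foreign seasonal workers 114.6; capital account: acquisition of foreign patents and trademarks (non-produced assets) 69.2, debt forgiveness received from foreign official creditors 88.2, capital transfers received from emigrants 69.2.)

-4686.7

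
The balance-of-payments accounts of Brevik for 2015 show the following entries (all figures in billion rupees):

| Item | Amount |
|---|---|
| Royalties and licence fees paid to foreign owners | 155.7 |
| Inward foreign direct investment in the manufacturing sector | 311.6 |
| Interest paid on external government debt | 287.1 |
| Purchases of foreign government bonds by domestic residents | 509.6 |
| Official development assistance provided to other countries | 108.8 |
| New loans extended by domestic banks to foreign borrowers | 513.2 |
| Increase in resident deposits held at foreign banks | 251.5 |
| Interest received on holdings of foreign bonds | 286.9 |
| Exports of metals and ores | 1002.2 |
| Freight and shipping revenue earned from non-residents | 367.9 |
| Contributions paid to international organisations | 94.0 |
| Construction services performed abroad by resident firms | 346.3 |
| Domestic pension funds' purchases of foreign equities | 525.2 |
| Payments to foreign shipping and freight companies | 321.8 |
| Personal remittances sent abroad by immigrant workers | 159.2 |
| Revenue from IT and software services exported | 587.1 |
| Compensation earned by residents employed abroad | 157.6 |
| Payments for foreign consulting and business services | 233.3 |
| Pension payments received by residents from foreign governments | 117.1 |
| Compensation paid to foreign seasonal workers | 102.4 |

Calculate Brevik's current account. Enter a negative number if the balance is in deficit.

Goods: 1002.2
Services: 346.3 + 587.1 - 233.3 + 367.9 - 155.7 - 321.8 = 590.5
Primary income: -287.1 + 286.9 + 157.6 - 102.4 = 55.0
Secondary income: -94.0 + 117.1 - 108.8 - 159.2 = -244.9
Current account = 1002.2 + 590.5 + 55.0 + (-244.9) = 1402.8
(Excluded from the current account — financial account: inward foreign direct investment in the manufacturing sector 311.6, purchases of foreign government bonds by domestic residents 509.6, new loans extended by domestic banks to foreign borrowers 513.2, increase in resident deposits held at foreign banks 251.5, domestic pension funds' purchases of foreign equities 525.2.)

1402.8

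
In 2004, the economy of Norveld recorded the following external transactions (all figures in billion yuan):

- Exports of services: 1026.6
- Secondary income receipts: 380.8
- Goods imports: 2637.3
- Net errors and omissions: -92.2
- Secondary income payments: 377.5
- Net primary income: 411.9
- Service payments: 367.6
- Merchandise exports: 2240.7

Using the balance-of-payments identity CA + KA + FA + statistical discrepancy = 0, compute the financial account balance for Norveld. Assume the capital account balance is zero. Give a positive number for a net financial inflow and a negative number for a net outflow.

Goods balance = 2240.7 - 2637.3 = -396.6
Services balance = 1026.6 - 367.6 = 659.0
Trade balance (goods + services) = -396.6 + 659.0 = 262.4
Net primary income = 411.9
Net secondary income = 380.8 - 377.5 = 3.3
Current account = 262.4 + 411.9 + 3.3 = 677.6
Financial account = -(677.6 + (-92.2)) = -585.4

-585.4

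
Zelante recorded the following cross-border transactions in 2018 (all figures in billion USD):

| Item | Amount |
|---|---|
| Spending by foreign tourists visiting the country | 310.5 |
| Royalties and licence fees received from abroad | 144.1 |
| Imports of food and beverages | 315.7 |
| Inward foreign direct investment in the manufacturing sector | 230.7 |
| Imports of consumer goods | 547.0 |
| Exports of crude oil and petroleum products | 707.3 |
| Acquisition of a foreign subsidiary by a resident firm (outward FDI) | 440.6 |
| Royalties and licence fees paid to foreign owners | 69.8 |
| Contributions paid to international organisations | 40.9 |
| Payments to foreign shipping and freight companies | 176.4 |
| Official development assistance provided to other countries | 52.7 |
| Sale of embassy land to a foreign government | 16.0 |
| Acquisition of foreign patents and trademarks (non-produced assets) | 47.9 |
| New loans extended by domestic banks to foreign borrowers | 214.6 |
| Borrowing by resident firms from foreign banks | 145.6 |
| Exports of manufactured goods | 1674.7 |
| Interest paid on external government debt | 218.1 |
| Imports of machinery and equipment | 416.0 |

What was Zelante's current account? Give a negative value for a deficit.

Goods: 1674.7 - 547.0 - 416.0 - 315.7 + 707.3 = 1103.3
Services: -69.8 - 176.4 + 144.1 + 310.5 = 208.4
Primary income: -218.1
Secondary income: -52.7 - 40.9 = -93.6
Current account = 1103.3 + 208.4 + (-218.1) + (-93.6) = 1000.0
(Excluded from the current account — financial account: inward foreign direct investment in the manufacturing sector 230.7, acquisition of a foreign subsidiary by a resident firm (outward FDI) 440.6, new loans extended by domestic banks to foreign borrowers 214.6, borrowing by resident firms from foreign banks 145.6; capital account: sale of embassy land to a foreign government 16.0, acquisition of foreign patents and trademarks (non-produced assets) 47.9.)

1000.0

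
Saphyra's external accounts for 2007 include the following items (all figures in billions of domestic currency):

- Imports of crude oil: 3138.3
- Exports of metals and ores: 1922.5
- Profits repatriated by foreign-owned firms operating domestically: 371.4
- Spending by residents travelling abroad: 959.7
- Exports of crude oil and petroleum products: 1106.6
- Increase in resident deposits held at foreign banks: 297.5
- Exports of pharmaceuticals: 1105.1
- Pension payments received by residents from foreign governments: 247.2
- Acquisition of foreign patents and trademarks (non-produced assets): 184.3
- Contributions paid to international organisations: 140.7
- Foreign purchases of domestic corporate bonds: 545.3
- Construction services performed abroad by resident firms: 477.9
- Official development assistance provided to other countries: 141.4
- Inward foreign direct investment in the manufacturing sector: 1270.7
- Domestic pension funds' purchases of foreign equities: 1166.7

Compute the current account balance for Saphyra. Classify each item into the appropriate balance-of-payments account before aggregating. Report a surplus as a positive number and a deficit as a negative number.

107.8

Goods: 1106.6 + 1922.5 + 1105.1 - 3138.3 = 995.9
Services: 477.9 - 959.7 = -481.8
Primary income: -371.4
Secondary income: -140.7 - 141.4 + 247.2 = -34.9
Current account = 995.9 + (-481.8) + (-371.4) + (-34.9) = 107.8
(Excluded from the current account — financial account: increase in resident deposits held at foreign banks 297.5, foreign purchases of domestic corporate bonds 545.3, inward foreign direct investment in the manufacturing sector 1270.7, domestic pension funds' purchases of foreign equities 1166.7; capital account: acquisition of foreign patents and trademarks (non-produced assets) 184.3.)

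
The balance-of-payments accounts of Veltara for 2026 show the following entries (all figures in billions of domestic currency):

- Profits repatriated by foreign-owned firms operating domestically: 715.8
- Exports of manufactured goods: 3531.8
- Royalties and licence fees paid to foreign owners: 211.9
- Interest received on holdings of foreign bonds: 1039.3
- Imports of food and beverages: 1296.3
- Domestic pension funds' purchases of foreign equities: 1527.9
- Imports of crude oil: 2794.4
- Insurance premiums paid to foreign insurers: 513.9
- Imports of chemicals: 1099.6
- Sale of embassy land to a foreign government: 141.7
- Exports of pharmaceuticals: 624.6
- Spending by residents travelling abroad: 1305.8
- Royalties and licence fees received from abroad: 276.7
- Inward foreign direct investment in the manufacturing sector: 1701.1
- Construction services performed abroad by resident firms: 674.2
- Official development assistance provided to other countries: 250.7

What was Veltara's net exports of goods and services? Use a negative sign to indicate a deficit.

-2114.6

Goods: 3531.8 - 1099.6 - 2794.4 + 624.6 - 1296.3 = -1033.9
Services: -513.9 + 674.2 + 276.7 - 211.9 - 1305.8 = -1080.7
Trade balance = -1033.9 + (-1080.7) = -2114.6
(Excluded from the trade balance — primary income: profits repatriated by foreign-owned firms operating domestically 715.8, interest received on holdings of foreign bonds 1039.3; financial account: domestic pension funds' purchases of foreign equities 1527.9, inward foreign direct investment in the manufacturing sector 1701.1; capital account: sale of embassy land to a foreign government 141.7; secondary income: official development assistance provided to other countries 250.7.)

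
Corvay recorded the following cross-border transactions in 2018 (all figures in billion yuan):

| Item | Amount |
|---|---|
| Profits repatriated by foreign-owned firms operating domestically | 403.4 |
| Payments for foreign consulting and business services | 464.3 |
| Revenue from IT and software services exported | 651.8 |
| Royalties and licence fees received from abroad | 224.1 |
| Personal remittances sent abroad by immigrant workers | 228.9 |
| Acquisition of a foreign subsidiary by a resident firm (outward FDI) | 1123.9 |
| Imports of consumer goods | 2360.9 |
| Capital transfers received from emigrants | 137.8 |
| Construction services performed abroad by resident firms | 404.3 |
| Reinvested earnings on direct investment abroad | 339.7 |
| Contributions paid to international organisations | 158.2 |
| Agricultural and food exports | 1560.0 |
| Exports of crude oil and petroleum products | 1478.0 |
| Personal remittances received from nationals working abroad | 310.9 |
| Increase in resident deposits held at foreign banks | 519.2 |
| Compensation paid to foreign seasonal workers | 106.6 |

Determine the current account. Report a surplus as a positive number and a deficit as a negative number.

Goods: 1478.0 + 1560.0 - 2360.9 = 677.1
Services: 651.8 + 404.3 + 224.1 - 464.3 = 815.9
Primary income: -106.6 + 339.7 - 403.4 = -170.3
Secondary income: 310.9 - 158.2 - 228.9 = -76.2
Current account = 677.1 + 815.9 + (-170.3) + (-76.2) = 1246.5
(Excluded from the current account — financial account: acquisition of a foreign subsidiary by a resident firm (outward FDI) 1123.9, increase in resident deposits held at foreign banks 519.2; capital account: capital transfers received from emigrants 137.8.)

1246.5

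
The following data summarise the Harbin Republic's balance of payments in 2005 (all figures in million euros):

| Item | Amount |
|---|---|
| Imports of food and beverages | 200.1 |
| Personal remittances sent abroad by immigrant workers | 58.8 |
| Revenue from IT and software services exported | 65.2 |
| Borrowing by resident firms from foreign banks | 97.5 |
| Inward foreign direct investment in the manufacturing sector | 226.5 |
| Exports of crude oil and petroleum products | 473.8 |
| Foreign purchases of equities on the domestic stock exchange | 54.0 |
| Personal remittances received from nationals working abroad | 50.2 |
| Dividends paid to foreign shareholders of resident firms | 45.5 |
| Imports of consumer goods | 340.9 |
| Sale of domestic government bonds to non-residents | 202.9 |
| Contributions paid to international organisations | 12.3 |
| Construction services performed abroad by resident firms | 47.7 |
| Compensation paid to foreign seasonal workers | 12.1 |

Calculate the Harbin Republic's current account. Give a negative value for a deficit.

-32.8

Goods: -200.1 + 473.8 - 340.9 = -67.2
Services: 65.2 + 47.7 = 112.9
Primary income: -45.5 - 12.1 = -57.6
Secondary income: -12.3 - 58.8 + 50.2 = -20.9
Current account = (-67.2) + 112.9 + (-57.6) + (-20.9) = -32.8
(Excluded from the current account — financial account: borrowing by resident firms from foreign banks 97.5, inward foreign direct investment in the manufacturing sector 226.5, foreign purchases of equities on the domestic stock exchange 54.0, sale of domestic government bonds to non-residents 202.9.)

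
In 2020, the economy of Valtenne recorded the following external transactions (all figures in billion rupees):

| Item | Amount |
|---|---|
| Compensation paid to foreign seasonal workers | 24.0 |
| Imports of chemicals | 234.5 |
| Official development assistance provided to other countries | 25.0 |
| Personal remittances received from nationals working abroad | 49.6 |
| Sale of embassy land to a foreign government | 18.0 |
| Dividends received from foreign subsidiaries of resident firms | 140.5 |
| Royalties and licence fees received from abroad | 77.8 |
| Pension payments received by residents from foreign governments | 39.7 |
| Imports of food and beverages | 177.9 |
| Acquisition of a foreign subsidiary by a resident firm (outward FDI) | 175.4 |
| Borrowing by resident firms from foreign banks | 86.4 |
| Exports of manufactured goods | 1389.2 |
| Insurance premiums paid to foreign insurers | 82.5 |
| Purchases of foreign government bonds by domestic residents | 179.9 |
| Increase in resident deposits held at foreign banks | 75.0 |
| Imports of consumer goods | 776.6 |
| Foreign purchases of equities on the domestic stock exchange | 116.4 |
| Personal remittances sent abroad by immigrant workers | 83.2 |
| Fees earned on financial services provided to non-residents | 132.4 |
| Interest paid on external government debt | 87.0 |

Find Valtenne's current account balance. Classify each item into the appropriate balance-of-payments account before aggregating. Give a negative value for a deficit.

338.5

Goods: -177.9 - 234.5 - 776.6 + 1389.2 = 200.2
Services: 132.4 + 77.8 - 82.5 = 127.7
Primary income: -24.0 - 87.0 + 140.5 = 29.5
Secondary income: 39.7 - 25.0 + 49.6 - 83.2 = -18.9
Current account = 200.2 + 127.7 + 29.5 + (-18.9) = 338.5
(Excluded from the current account — capital account: sale of embassy land to a foreign government 18.0; financial account: acquisition of a foreign subsidiary by a resident firm (outward FDI) 175.4, borrowing by resident firms from foreign banks 86.4, purchases of foreign government bonds by domestic residents 179.9, increase in resident deposits held at foreign banks 75.0, foreign purchases of equities on the domestic stock exchange 116.4.)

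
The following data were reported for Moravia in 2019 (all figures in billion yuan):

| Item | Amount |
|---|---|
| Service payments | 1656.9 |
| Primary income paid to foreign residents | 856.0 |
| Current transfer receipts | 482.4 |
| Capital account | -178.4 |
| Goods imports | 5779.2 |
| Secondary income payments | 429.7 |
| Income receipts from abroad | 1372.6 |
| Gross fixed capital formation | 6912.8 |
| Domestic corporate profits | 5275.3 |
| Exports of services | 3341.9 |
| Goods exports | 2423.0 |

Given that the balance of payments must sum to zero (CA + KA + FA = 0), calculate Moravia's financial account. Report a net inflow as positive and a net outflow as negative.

1280.3

Goods balance = 2423.0 - 5779.2 = -3356.2
Services balance = 3341.9 - 1656.9 = 1685.0
Trade balance (goods + services) = -3356.2 + 1685.0 = -1671.2
Net primary income = 1372.6 - 856.0 = 516.6
Net secondary income = 482.4 - 429.7 = 52.7
Current account = -1671.2 + 516.6 + 52.7 = -1101.9
Financial account = -(-1101.9 + (-178.4)) = 1280.3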